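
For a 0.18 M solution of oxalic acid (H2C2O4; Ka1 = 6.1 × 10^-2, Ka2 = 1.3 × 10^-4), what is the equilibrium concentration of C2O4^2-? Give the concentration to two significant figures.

First ionization gives [H+] ≈ [HC2O4-] = 7.86 × 10^-2 M.
Second step: Ka2 = [H+][C2O4^2-]/[HC2O4-] ≈ [C2O4^2-] (since [H+] ≈ [HC2O4-]).
So [C2O4^2-] ≈ Ka2.

1.3 × 10^-4 M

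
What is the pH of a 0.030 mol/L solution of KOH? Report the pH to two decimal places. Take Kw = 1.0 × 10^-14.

KOH is a strong base; [OH-] = 0.03 M.
pOH = -log(0.03) = 1.52
pH = 14.00 - 1.52 = 12.48

pH = 12.48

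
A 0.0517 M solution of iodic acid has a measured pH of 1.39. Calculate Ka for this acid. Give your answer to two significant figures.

Ka = 1.5 × 10^-1

[H+] = 10^(-1.39) = 4.07 × 10^-2 M
At equilibrium [HA] = 0.0517 − 4.07 × 10^-2 = 1.10 × 10^-2 M
Ka = [H+][A-]/[HA] = (4.07 × 10^-2)² / 1.10 × 10^-2 = 1.5 × 10^-1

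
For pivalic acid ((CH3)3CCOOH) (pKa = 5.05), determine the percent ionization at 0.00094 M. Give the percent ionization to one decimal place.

(CH3)3CCOOH ⇌ (CH3)3CCOO- + H+; let x = [H+] at equilibrium.
Ka = 10^(−5.05) = 8.91 × 10^-6
Ka = x²/(C₀ − x); solving the quadratic gives x = 8.72 × 10^-5 M.
Fraction ionized = 8.72 × 10^-5 / 0.00094 = 0.0928 → 9.3%

9.3%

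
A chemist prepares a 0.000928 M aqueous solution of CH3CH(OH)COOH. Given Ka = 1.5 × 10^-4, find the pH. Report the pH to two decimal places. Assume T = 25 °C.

CH3CH(OH)COOH ⇌ CH3CH(OH)COO- + H+
Ka = [H+]²/(0.000928 − [H+]) = 1.5 × 10^-4
Here C₀/Ka ≈ 6.19, so the small-[H+] approximation fails. Use the quadratic:
[H+] = (−Ka + √(Ka² + 4·Ka·C₀))/2 = 3.06 × 10^-4 M
pH = −log[H+] = −log(3.06 × 10^-4) = 3.51

pH = 3.51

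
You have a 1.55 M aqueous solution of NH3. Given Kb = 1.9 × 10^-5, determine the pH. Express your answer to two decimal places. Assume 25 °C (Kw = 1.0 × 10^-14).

NH3 + H2O ⇌ NH4+ + OH-
Kb = [OH-]²/(1.55 − [OH-]) = 1.9 × 10^-5
Since Kb ≪ C₀, [OH-] ≈ √(Kb·C₀) = 5.43 × 10^-3 M.
Check: 0.35% ionized — well under 5%, approximation valid.
pOH = −log(5.43 × 10^-3) = 2.27; pH = 14.00 − 2.27 = 11.73

pH = 11.73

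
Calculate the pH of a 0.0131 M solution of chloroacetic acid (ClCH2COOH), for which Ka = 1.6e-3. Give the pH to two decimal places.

pH = 2.41

ClCH2COOH ⇌ ClCH2COO- + H+
Let x = [H+] at equilibrium. Ka = x²/(0.0131 − x).
Here C₀/Ka ≈ 8.19, so the small-x approximation fails. Use the quadratic:
x = (−Ka + √(Ka² + 4·Ka·C₀))/2 = 3.85 × 10^-3 M
pH = −log[H+] = −log(3.85 × 10^-3) = 2.41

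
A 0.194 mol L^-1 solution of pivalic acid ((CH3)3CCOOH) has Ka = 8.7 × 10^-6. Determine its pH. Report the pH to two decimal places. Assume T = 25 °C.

pH = 2.89

(CH3)3CCOOH ⇌ (CH3)3CCOO- + H+
Ka = x²/(0.194 − x) = 8.7 × 10^-6
Neglecting x in the denominator: x = √(8.7 × 10^-6 × 0.194) = 1.30 × 10^-3 M
(x/C₀ = 0.67% < 5%, so the approximation holds.)
pH = −log(1.30 × 10^-3) = 2.89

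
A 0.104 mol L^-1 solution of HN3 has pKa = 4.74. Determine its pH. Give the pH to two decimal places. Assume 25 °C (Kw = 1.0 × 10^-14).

HN3 ⇌ N3- + H+
Ka = 10^(−4.74) = 1.82 × 10^-5
From the ICE table, Ka = [H+]²/(0.104 − [H+]) = 1.82 × 10^-5.
Neglecting [H+] in the denominator: [H+] = √(1.82 × 10^-5 × 0.104) = 1.38 × 10^-3 M
([H+]/C₀ = 1.3% < 5%, so the approximation holds.)
pH = −log(1.38 × 10^-3) = 2.86

pH = 2.86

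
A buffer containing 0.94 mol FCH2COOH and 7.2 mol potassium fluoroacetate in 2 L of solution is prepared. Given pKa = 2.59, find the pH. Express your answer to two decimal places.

pH = 3.47

Henderson–Hasselbalch: pH = pKa + log([FCH2COO-]/[FCH2COOH]) = 2.59 + log(7.2/0.94)
pH = 2.59 + (+0.884) = 3.47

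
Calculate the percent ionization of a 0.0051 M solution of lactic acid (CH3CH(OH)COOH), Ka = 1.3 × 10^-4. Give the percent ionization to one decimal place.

14.7%

CH3CH(OH)COOH ⇌ CH3CH(OH)COO- + H+; let x = [H+] at equilibrium.
Solve x² + 0.00013x − 6.63e-07 = 0 → x = 7.52 × 10^-4 M
% ionization = x/C₀ × 100% = 7.52 × 10^-4/0.0051 × 100% = 14.7%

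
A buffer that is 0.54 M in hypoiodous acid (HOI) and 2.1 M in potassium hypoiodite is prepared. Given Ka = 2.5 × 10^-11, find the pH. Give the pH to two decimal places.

pKa = −log(2.5 × 10^-11) = 10.602
pH = pKa + log([A⁻]/[HA]) = 10.602 + log(2.1/0.54)
pH = 10.602 + (+0.590) = 11.19

pH = 11.19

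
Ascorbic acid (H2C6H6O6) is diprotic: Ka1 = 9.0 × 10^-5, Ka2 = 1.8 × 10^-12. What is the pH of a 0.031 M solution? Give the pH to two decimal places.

Since Ka1 ≫ Ka2, the first ionization dominates [H+].
Ka1 = x²/(0.031 − x) = 9.0 × 10^-5
Solving the quadratic: x = (−Ka1 + √(Ka1² + 4·Ka1·C₀))/2 = 1.63 × 10^-3 M
pH = −log(1.63 × 10^-3) = 2.79

pH = 2.79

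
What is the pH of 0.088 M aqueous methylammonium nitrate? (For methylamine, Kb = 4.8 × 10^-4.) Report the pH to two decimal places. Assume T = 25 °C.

CH3NH3+ is the conjugate acid of the weak base CH3NH2.
Ka = Kw/Kb = 1.0×10^-14 / 4.8 × 10^-4 = 2.08 × 10^-11
Ka = [H+]²/(0.088 − [H+]) = 2.08 × 10^-11
Since Ka ≪ C₀, [H+] ≈ √(Ka·C₀) = 1.35 × 10^-6 M.
Check: 0.0015% ionized — well under 5%, approximation valid.
pH = −log[H+] = −log(1.35 × 10^-6) = 5.87

pH = 5.87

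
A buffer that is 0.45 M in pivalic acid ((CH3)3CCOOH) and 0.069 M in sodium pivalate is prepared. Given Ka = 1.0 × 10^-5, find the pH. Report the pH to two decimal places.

pKa = −log(1.0 × 10^-5) = 5.000
pH = pKa + log([A⁻]/[HA]) = 5.000 + log(0.069/0.45)
pH = 5.000 + (-0.814) = 4.19

pH = 4.19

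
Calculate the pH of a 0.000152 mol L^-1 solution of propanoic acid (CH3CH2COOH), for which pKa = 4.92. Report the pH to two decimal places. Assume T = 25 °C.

CH3CH2COOH ⇌ CH3CH2COO- + H+
Ka = 10^(−4.92) = 1.20 × 10^-5
From the ICE table, Ka = x²/(0.000152 − x) = 1.20 × 10^-5.
Here C₀/Ka ≈ 12.7, so the small-x approximation fails. Use the quadratic:
x = [−1.2e-05 + √(1.2e-05² + 7.3e-09)]/2 = 3.71 × 10^-5 M
pH = −log(3.71 × 10^-5) = 4.43

pH = 4.43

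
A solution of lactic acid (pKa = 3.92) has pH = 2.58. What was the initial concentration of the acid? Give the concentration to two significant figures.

C₀ = 6.0 × 10^-2 M

[H+] = 10^(-2.58) = 2.63 × 10^-3 M = x
Ka = 10^(−3.92) = 1.20 × 10^-4
Ka = x²/(C₀ − x) ⇒ C₀ = x + x²/Ka
C₀ = 2.63 × 10^-3 + (2.63 × 10^-3)²/(1.20 × 10^-4) = 6.03 × 10^-2 M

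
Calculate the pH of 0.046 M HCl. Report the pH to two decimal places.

HCl is a strong acid and dissociates completely, so [H+] = 0.046 M.
pH = -log(0.046) = 1.34

pH = 1.34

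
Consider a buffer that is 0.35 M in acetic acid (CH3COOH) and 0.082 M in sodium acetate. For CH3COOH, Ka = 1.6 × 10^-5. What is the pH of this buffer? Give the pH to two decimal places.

pKa = −log(1.6 × 10^-5) = 4.796
pH = pKa + log([A⁻]/[HA]) = 4.796 + log(0.082/0.35)
pH = 4.796 + (-0.630) = 4.17

pH = 4.17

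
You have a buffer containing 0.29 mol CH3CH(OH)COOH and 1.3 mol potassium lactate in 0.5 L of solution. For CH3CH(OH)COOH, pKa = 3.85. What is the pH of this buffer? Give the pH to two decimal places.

pH = 4.50

pH = pKa + log([A⁻]/[HA]) = 3.85 + log(1.3/0.29)
pH = 3.85 + (+0.652) = 4.50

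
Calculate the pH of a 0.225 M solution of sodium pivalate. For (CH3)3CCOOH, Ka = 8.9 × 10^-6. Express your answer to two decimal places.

pH = 9.20

(CH3)3CCOO- is the conjugate base of the weak acid (CH3)3CCOOH.
Kb = Kw/Ka = 1.0×10^-14 / 8.9 × 10^-6 = 1.12 × 10^-9
From the ICE table, Kb = x²/(0.225 − x) = 1.12 × 10^-9.
Assume x ≪ 0.225: x ≈ √(1.12 × 10^-9 × 0.225) = 1.59 × 10^-5 M
pOH = −log(1.59 × 10^-5) = 4.80; pH = 14.00 − 4.80 = 9.20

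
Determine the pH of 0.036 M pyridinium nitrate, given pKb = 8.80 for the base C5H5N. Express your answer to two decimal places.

C5H5NH+ is the conjugate acid of the weak base C5H5N.
Kb = 10^(−8.80) = 1.58 × 10^-9
Ka = Kw/Kb = 1.0×10^-14 / 1.58 × 10^-9 = 6.33 × 10^-6
From the ICE table, Ka = [H+]²/(0.036 − [H+]) = 6.33 × 10^-6.
Assume [H+] ≪ 0.036: [H+] ≈ √(6.33 × 10^-6 × 0.036) = 4.77 × 10^-4 M
Check: 1.3% ionized — well under 5%, approximation valid.
pH = −log(4.77 × 10^-4) = 3.32

pH = 3.32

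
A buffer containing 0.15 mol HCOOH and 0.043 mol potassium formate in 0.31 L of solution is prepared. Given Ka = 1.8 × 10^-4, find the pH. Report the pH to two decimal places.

pKa = −log(1.8 × 10^-4) = 3.745
Using pH = pKa + log([base]/[acid]) with [base]/[acid] = 0.043/0.15:
pH = 3.745 + (-0.543) = 3.20

pH = 3.20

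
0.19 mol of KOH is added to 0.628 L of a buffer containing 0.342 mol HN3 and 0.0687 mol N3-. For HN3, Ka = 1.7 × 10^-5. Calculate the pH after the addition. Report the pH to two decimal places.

After neutralization: n(HN3) = 0.152 mol, n(N3-) = 0.259 mol.
pKa = −log(1.7 × 10^-5) = 4.770
pH = pKa + log([A⁻]/[HA]) = 4.770 + log(0.259/0.152) = 4.770 +0.231

pH = 5.00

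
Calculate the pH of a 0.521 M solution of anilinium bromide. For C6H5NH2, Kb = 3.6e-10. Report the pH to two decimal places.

C6H5NH3+ is the conjugate acid of the weak base C6H5NH2.
Ka = Kw/Kb = 1.0×10^-14 / 3.6 × 10^-10 = 2.78 × 10^-5
Ka = [H+]²/(0.521 − [H+]) = 2.78 × 10^-5
Neglecting [H+] in the denominator: [H+] = √(2.78 × 10^-5 × 0.521) = 3.81 × 10^-3 M
pH = −log[H+] = −log(3.81 × 10^-3) = 2.42

pH = 2.42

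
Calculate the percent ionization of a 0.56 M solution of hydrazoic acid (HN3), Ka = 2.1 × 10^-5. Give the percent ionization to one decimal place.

0.6%

HN3 ⇌ N3- + H+; let x = [H+] at equilibrium.
x ≈ √(Ka·C₀) = √(2.1 × 10^-5 × 0.56) = 3.43 × 10^-3 M
% ionization = x/C₀ × 100% = 3.43 × 10^-3/0.56 × 100% = 0.6%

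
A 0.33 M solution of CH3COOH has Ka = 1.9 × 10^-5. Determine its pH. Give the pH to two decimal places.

pH = 2.60

CH3COOH ⇌ CH3COO- + H+
Ka = [H+]²/(0.33 − [H+]) = 1.9 × 10^-5
Since Ka ≪ C₀, [H+] ≈ √(Ka·C₀) = 2.50 × 10^-3 M.
pH = −log[H+] = −log(2.50 × 10^-3) = 2.60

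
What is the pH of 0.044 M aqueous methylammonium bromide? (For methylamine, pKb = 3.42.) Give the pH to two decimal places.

CH3NH3+ is the conjugate acid of the weak base CH3NH2.
Kb = 10^(−3.42) = 3.80 × 10^-4
Ka = Kw/Kb = 1.0×10^-14 / 3.80 × 10^-4 = 2.63 × 10^-11
From the ICE table, Ka = [H+]²/(0.044 − [H+]) = 2.63 × 10^-11.
Neglecting [H+] in the denominator: [H+] = √(2.63 × 10^-11 × 0.044) = 1.08 × 10^-6 M
pH = −log[H+] = −log(1.08 × 10^-6) = 5.97

pH = 5.97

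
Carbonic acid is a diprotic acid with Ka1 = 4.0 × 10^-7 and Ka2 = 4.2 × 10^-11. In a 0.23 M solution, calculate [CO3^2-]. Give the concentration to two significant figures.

First ionization gives [H+] ≈ [HCO3-] = 3.03 × 10^-4 M.
Second step: Ka2 = [H+][CO3^2-]/[HCO3-] ≈ [CO3^2-] (since [H+] ≈ [HCO3-]).
So [CO3^2-] ≈ Ka2.

4.2 × 10^-11 M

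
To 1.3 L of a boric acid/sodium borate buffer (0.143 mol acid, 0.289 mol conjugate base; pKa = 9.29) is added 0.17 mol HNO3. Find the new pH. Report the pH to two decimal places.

pH = 8.87

Added H+ converts B(OH)4- to B(OH)3: B(OH)3 → 0.313 mol, B(OH)4- → 0.119 mol.
Henderson–Hasselbalch with mole ratio 0.119/0.313: pH = 9.29 + (-0.420)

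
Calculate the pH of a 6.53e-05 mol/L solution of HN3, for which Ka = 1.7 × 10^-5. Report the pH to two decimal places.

HN3 ⇌ N3- + H+
Ka = x²/(6.53e-05 − x) = 1.7 × 10^-5
The 5% rule fails; solving x² + Ka·x − Ka·C₀ = 0 exactly:
x = [−1.7e-05 + √(1.7e-05² + 4.44e-09)]/2 = 2.59 × 10^-5 M
pH = −log(2.59 × 10^-5) = 4.59

pH = 4.59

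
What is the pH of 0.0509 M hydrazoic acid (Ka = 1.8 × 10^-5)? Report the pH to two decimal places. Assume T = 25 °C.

pH = 3.02

HN3 ⇌ N3- + H+
From the ICE table, Ka = x²/(0.0509 − x) = 1.8 × 10^-5.
Assume x ≪ 0.0509: x ≈ √(1.8 × 10^-5 × 0.0509) = 9.57 × 10^-4 M
pH = −log[H+] = −log(9.57 × 10^-4) = 3.02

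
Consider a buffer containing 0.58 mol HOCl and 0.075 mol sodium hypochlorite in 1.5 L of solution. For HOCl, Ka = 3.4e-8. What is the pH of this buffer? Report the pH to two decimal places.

pH = 6.58

pKa = −log(3.4 × 10^-8) = 7.469
Henderson–Hasselbalch: pH = pKa + log([OCl-]/[HOCl]) = 7.469 + log(0.075/0.58)
pH = 7.469 + (-0.888) = 6.58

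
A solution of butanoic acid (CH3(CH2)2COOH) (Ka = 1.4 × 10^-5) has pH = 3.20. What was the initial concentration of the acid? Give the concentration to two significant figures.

C₀ = 2.9 × 10^-2 M

[H+] = 10^(-3.20) = 6.31 × 10^-4 M = x
Ka = x²/(C₀ − x) ⇒ C₀ = x + x²/Ka
C₀ = 6.31 × 10^-4 + (6.31 × 10^-4)²/(1.4 × 10^-5) = 2.91 × 10^-2 M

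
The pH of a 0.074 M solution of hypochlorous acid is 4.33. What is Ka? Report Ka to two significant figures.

[H+] = 10^(-4.33) = 4.68 × 10^-5 M
At equilibrium [HA] = 0.074 − 4.68 × 10^-5 = 7.40 × 10^-2 M
Ka = [H+][A-]/[HA] = (4.68 × 10^-5)² / 7.40 × 10^-2 = 3.0 × 10^-8

Ka = 3.0 × 10^-8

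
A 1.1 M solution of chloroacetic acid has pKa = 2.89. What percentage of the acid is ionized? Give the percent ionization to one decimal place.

3.4%

ClCH2COOH ⇌ ClCH2COO- + H+; let x = [H+] at equilibrium.
Ka = 10^(−2.89) = 1.29 × 10^-3
x ≈ √(Ka·C₀) = √(1.29 × 10^-3 × 1.1) = 3.77 × 10^-2 M
Fraction ionized = 3.77 × 10^-2 / 1.1 = 0.0343 → 3.4%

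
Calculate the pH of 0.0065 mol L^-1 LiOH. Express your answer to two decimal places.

pH = 11.81

LiOH is a strong base; [OH-] = 0.0065 M.
pOH = -log(0.0065) = 2.19
pH = 14.00 - 2.19 = 11.81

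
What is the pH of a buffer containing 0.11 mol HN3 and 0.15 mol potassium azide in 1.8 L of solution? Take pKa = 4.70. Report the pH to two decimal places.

Using pH = pKa + log([base]/[acid]) with [base]/[acid] = 0.15/0.11:
pH = 4.70 + (+0.135) = 4.83

pH = 4.83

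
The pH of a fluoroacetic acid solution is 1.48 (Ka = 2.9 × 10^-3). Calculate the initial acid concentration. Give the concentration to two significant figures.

C₀ = 4.1 × 10^-1 M

[H+] = 10^(-1.48) = 3.31 × 10^-2 M = x
Ka = x²/(C₀ − x) ⇒ C₀ = x + x²/Ka
C₀ = 3.31 × 10^-2 + (3.31 × 10^-2)²/(2.9 × 10^-3) = 4.11 × 10^-1 M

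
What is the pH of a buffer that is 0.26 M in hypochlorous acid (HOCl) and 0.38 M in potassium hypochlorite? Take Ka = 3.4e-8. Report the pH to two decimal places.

pKa = −log(3.4 × 10^-8) = 7.469
pH = pKa + log([A⁻]/[HA]) = 7.469 + log(0.38/0.26)
pH = 7.469 + (+0.165) = 7.63

pH = 7.63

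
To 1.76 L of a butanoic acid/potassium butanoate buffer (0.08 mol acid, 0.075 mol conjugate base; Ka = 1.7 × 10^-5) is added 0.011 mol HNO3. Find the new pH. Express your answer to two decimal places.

pH = 4.62

After neutralization: n(CH3(CH2)2COOH) = 0.091 mol, n(CH3(CH2)2COO-) = 0.064 mol.
pKa = −log(1.7 × 10^-5) = 4.770
pH = pKa + log([A⁻]/[HA]) = 4.770 + log(0.064/0.091) = 4.770 -0.153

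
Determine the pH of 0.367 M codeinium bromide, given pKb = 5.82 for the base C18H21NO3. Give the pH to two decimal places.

C18H22NO3+ is the conjugate acid of the weak base C18H21NO3.
Kb = 10^(−5.82) = 1.51 × 10^-6
Ka = Kw/Kb = 1.0×10^-14 / 1.51 × 10^-6 = 6.62 × 10^-9
From the ICE table, Ka = [H+]²/(0.367 − [H+]) = 6.62 × 10^-9.
Assume [H+] ≪ 0.367: [H+] ≈ √(6.62 × 10^-9 × 0.367) = 4.93 × 10^-5 M
([H+]/C₀ = 0.013% < 5%, so the approximation holds.)
pH = −log(4.93 × 10^-5) = 4.31

pH = 4.31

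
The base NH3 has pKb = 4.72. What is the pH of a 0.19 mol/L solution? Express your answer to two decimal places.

NH3 + H2O ⇌ NH4+ + OH-
Kb = 10^(−4.72) = 1.91 × 10^-5
Kb = x²/(0.19 − x) = 1.91 × 10^-5
Assume x ≪ 0.19: x ≈ √(1.91 × 10^-5 × 0.19) = 1.90 × 10^-3 M
Check: 1% ionized — well under 5%, approximation valid.
pOH = −log(1.90 × 10^-3) = 2.72; pH = 14.00 − 2.72 = 11.28

pH = 11.28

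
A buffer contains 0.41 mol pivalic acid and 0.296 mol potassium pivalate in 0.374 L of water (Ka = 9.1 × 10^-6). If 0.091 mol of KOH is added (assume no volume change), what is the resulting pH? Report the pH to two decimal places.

After neutralization: n((CH3)3CCOOH) = 0.319 mol, n((CH3)3CCOO-) = 0.387 mol.
pKa = −log(9.1 × 10^-6) = 5.041
Henderson–Hasselbalch with mole ratio 0.387/0.319: pH = 5.041 + (+0.084)

pH = 5.12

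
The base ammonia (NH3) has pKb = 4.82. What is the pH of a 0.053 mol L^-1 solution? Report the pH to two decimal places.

NH3 + H2O ⇌ NH4+ + OH-
Kb = 10^(−4.82) = 1.51 × 10^-5
Kb = [OH-]²/(0.053 − [OH-]) = 1.51 × 10^-5
Assume [OH-] ≪ 0.053: [OH-] ≈ √(1.51 × 10^-5 × 0.053) = 8.95 × 10^-4 M
pOH = −log(8.95 × 10^-4) = 3.05; pH = 14.00 − 3.05 = 10.95

pH = 10.95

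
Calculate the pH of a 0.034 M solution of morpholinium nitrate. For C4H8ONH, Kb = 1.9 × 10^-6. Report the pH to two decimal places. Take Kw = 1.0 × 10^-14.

C4H8ONH2+ is the conjugate acid of the weak base C4H8ONH.
Ka = Kw/Kb = 1.0×10^-14 / 1.9 × 10^-6 = 5.26 × 10^-9
Let x = [H+] at equilibrium. Ka = x²/(0.034 − x).
Neglecting x in the denominator: x = √(5.26 × 10^-9 × 0.034) = 1.34 × 10^-5 M
pH = −log[H+] = −log(1.34 × 10^-5) = 4.87

pH = 4.87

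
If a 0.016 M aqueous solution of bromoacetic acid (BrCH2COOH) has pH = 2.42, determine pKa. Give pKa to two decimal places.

[H+] = 10^(-2.42) = 3.80 × 10^-3 M
At equilibrium [HA] = 0.016 − 3.80 × 10^-3 = 1.22 × 10^-2 M
Ka = [H+][A-]/[HA] = (3.80 × 10^-3)² / 1.22 × 10^-2 = 1.18 × 10^-3
pKa = -log(1.18 × 10^-3) = 2.93

pKa = 2.93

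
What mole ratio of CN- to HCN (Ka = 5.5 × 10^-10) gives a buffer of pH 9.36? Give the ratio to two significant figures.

ratio = 1.3

pKa = -log(5.5 × 10^-10) = 9.260
pH = pKa + log(r) ⇒ log(r) = 9.36 − 9.260 = +0.100
r = [CN-]/[HCN] = 10^(+0.100) = 1.26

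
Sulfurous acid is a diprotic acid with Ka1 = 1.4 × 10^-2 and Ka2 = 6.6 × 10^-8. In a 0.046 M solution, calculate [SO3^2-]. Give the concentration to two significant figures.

First ionization gives [H+] ≈ [HSO3-] = 1.93 × 10^-2 M.
Second step: Ka2 = [H+][SO3^2-]/[HSO3-] ≈ [SO3^2-] (since [H+] ≈ [HSO3-]).
So [SO3^2-] ≈ Ka2.

6.6 × 10^-8 M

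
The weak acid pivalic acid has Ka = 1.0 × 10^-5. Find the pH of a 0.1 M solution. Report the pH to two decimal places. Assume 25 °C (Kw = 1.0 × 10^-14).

pH = 3.00

(CH3)3CCOOH ⇌ (CH3)3CCOO- + H+
Ka = x²/(0.1 − x) = 1.0 × 10^-5
Neglecting x in the denominator: x = √(1.0 × 10^-5 × 0.1) = 1.00 × 10^-3 M
(x/C₀ = 1% < 5%, so the approximation holds.)
pH = −log[H+] = −log(1.00 × 10^-3) = 3.00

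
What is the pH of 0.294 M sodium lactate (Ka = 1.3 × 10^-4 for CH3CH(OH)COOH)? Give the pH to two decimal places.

pH = 8.68

CH3CH(OH)COO- is the conjugate base of the weak acid CH3CH(OH)COOH.
Kb = Kw/Ka = 1.0×10^-14 / 1.3 × 10^-4 = 7.69 × 10^-11
Kb = [OH-]²/(0.294 − [OH-]) = 7.69 × 10^-11
Assume [OH-] ≪ 0.294: [OH-] ≈ √(7.69 × 10^-11 × 0.294) = 4.75 × 10^-6 M
pOH = 5.32, so pH = 14.00 − pOH = 8.68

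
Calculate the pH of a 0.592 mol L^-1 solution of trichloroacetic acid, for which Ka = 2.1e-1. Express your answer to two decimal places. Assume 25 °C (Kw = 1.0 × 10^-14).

Cl3CCOOH ⇌ Cl3CCOO- + H+
From the ICE table, Ka = [H+]²/(0.592 − [H+]) = 2.1 × 10^-1.
Here C₀/Ka ≈ 2.82, so the small-[H+] approximation fails. Use the quadratic:
[H+] = [−0.21 + √(0.21² + 0.497)]/2 = 2.63 × 10^-1 M
pH = −log(2.63 × 10^-1) = 0.58

pH = 0.58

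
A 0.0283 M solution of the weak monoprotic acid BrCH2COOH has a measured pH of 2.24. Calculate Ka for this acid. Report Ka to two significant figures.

Ka = 1.5 × 10^-3

[H+] = 10^(-2.24) = 5.75 × 10^-3 M
At equilibrium [HA] = 0.0283 − 5.75 × 10^-3 = 2.26 × 10^-2 M
Ka = [H+][A-]/[HA] = (5.75 × 10^-3)² / 2.26 × 10^-2 = 1.5 × 10^-3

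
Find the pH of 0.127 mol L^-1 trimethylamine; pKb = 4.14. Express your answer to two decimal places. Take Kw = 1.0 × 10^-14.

(CH3)3N + H2O ⇌ (CH3)3NH+ + OH-
Kb = 10^(−4.14) = 7.24 × 10^-5
From the ICE table, Kb = [OH-]²/(0.127 − [OH-]) = 7.24 × 10^-5.
Neglecting [OH-] in the denominator: [OH-] = √(7.24 × 10^-5 × 0.127) = 3.03 × 10^-3 M
Check: 2.4% ionized — well under 5%, approximation valid.
pOH = 2.52, so pH = 14.00 − pOH = 11.48

pH = 11.48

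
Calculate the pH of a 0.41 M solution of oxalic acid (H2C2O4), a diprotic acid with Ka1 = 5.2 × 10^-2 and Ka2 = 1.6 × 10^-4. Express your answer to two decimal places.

Since Ka1 ≫ Ka2, the first ionization dominates [H+].
Ka1 = x²/(0.41 − x) = 5.2 × 10^-2
Solving the quadratic: x = (−Ka1 + √(Ka1² + 4·Ka1·C₀))/2 = 1.22 × 10^-1 M
pH = −log(1.22 × 10^-1) = 0.91

pH = 0.91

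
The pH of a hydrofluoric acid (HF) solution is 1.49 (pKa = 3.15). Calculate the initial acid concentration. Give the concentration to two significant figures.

[H+] = 10^(-1.49) = 3.24 × 10^-2 M = x
Ka = 10^(−3.15) = 7.08 × 10^-4
Ka = x²/(C₀ − x) ⇒ C₀ = x + x²/Ka
C₀ = 3.24 × 10^-2 + (3.24 × 10^-2)²/(7.08 × 10^-4) = 1.52 M

C₀ = 1.5 M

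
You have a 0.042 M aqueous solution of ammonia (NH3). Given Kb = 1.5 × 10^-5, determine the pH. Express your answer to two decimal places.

NH3 + H2O ⇌ NH4+ + OH-
From the ICE table, Kb = [OH-]²/(0.042 − [OH-]) = 1.5 × 10^-5.
Since Kb ≪ C₀, [OH-] ≈ √(Kb·C₀) = 7.94 × 10^-4 M.
([OH-]/C₀ = 1.9% < 5%, so the approximation holds.)
pOH = −log(7.94 × 10^-4) = 3.10; pH = 14.00 − 3.10 = 10.90

pH = 10.90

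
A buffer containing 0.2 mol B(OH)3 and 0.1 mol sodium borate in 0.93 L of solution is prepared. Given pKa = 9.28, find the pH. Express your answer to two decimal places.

pH = pKa + log([A⁻]/[HA]) = 9.28 + log(0.1/0.2)
pH = 9.28 + (-0.301) = 8.98

pH = 8.98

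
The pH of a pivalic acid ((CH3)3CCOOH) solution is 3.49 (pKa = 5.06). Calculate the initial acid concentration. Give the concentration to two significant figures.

[H+] = 10^(-3.49) = 3.24 × 10^-4 M = x
Ka = 10^(−5.06) = 8.71 × 10^-6
Ka = x²/(C₀ − x) ⇒ C₀ = x + x²/Ka
C₀ = 3.24 × 10^-4 + (3.24 × 10^-4)²/(8.71 × 10^-6) = 1.24 × 10^-2 M

C₀ = 1.2 × 10^-2 M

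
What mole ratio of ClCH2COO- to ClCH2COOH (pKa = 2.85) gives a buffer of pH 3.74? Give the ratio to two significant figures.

ratio = 7.8

pH = pKa + log(r) ⇒ log(r) = 3.74 − 2.85 = +0.89
r = [ClCH2COO-]/[ClCH2COOH] = 10^(+0.89) = 7.76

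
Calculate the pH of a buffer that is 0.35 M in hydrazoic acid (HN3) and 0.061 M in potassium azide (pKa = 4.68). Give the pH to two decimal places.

Using pH = pKa + log([base]/[acid]) with [base]/[acid] = 0.061/0.35:
pH = 4.68 + (-0.759) = 3.92

pH = 3.92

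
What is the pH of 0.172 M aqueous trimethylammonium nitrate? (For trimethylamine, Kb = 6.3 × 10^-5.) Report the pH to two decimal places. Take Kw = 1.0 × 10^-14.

pH = 5.28

(CH3)3NH+ is the conjugate acid of the weak base (CH3)3N.
Ka = Kw/Kb = 1.0×10^-14 / 6.3 × 10^-5 = 1.59 × 10^-10
From the ICE table, Ka = [H+]²/(0.172 − [H+]) = 1.59 × 10^-10.
Since Ka ≪ C₀, [H+] ≈ √(Ka·C₀) = 5.23 × 10^-6 M.
Check: 0.003% ionized — well under 5%, approximation valid.
pH = −log(5.23 × 10^-6) = 5.28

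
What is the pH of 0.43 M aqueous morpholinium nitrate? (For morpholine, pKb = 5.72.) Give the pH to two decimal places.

C4H8ONH2+ is the conjugate acid of the weak base C4H8ONH.
Kb = 10^(−5.72) = 1.91 × 10^-6
Ka = Kw/Kb = 1.0×10^-14 / 1.91 × 10^-6 = 5.24 × 10^-9
Let x = [H+] at equilibrium. Ka = x²/(0.43 − x).
Assume x ≪ 0.43: x ≈ √(5.24 × 10^-9 × 0.43) = 4.75 × 10^-5 M
pH = −log[H+] = −log(4.75 × 10^-5) = 4.32

pH = 4.32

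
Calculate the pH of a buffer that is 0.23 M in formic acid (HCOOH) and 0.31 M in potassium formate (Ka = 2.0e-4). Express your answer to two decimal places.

pKa = −log(2.0 × 10^-4) = 3.699
pH = pKa + log([A⁻]/[HA]) = 3.699 + log(0.31/0.23)
pH = 3.699 + (+0.130) = 3.83

pH = 3.83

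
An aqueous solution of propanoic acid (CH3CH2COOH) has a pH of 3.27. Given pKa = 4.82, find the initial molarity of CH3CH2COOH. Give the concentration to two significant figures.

[H+] = 10^(-3.27) = 5.37 × 10^-4 M = x
Ka = 10^(−4.82) = 1.51 × 10^-5
Ka = x²/(C₀ − x) ⇒ C₀ = x + x²/Ka
C₀ = 5.37 × 10^-4 + (5.37 × 10^-4)²/(1.51 × 10^-5) = 1.96 × 10^-2 M

C₀ = 2.0 × 10^-2 M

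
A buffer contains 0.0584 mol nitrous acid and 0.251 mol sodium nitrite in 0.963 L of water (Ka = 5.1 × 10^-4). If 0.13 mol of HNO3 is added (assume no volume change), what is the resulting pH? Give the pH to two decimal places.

After neutralization: n(HNO2) = 0.188 mol, n(NO2-) = 0.121 mol.
pKa = −log(5.1 × 10^-4) = 3.292
Henderson–Hasselbalch with mole ratio 0.121/0.188: pH = 3.292 + (-0.191)

pH = 3.10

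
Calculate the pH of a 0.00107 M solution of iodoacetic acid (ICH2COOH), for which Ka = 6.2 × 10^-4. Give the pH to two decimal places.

pH = 3.25

ICH2COOH ⇌ ICH2COO- + H+
From the ICE table, Ka = [H+]²/(0.00107 − [H+]) = 6.2 × 10^-4.
[H+] is not negligible relative to C₀; solve [H+]² + 0.00062·[H+] − 6.63e-07 = 0.
[H+] = [−0.00062 + √(0.00062² + 2.65e-06)]/2 = 5.61 × 10^-4 M
pH = −log(5.61 × 10^-4) = 3.25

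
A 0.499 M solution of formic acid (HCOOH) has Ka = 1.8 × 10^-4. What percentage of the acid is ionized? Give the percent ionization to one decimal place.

1.9%

HCOOH ⇌ HCOO- + H+; let x = [H+] at equilibrium.
x ≈ √(Ka·C₀) = √(1.8 × 10^-4 × 0.499) = 9.48 × 10^-3 M
% ionization = x/C₀ × 100% = 9.48 × 10^-3/0.499 × 100% = 1.9%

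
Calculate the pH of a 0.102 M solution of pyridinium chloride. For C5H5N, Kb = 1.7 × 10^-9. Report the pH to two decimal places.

pH = 3.11

C5H5NH+ is the conjugate acid of the weak base C5H5N.
Ka = Kw/Kb = 1.0×10^-14 / 1.7 × 10^-9 = 5.88 × 10^-6
From the ICE table, Ka = [H+]²/(0.102 − [H+]) = 5.88 × 10^-6.
Neglecting [H+] in the denominator: [H+] = √(5.88 × 10^-6 × 0.102) = 7.74 × 10^-4 M
([H+]/C₀ = 0.76% < 5%, so the approximation holds.)
pH = −log[H+] = −log(7.74 × 10^-4) = 3.11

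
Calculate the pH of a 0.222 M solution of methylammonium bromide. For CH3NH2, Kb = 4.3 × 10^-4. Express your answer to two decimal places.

pH = 5.64

CH3NH3+ is the conjugate acid of the weak base CH3NH2.
Ka = Kw/Kb = 1.0×10^-14 / 4.3 × 10^-4 = 2.33 × 10^-11
From the ICE table, Ka = x²/(0.222 − x) = 2.33 × 10^-11.
Assume x ≪ 0.222: x ≈ √(2.33 × 10^-11 × 0.222) = 2.27 × 10^-6 M
(x/C₀ = 0.001% < 5%, so the approximation holds.)
pH = −log(2.27 × 10^-6) = 5.64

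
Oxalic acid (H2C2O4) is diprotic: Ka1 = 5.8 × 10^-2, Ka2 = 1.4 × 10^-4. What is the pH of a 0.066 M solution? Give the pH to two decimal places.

pH = 1.41

Ka1 ≫ Ka2, so treat the first dissociation as the only significant source of H+.
Ka1 = x²/(0.066 − x) = 5.8 × 10^-2
Solving the quadratic: x = (−Ka1 + √(Ka1² + 4·Ka1·C₀))/2 = 3.93 × 10^-2 M
pH = −log(3.93 × 10^-2) = 1.41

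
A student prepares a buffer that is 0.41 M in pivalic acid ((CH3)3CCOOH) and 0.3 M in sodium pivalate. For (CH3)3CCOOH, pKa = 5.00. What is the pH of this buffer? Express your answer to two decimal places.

pH = 4.86

pH = pKa + log([A⁻]/[HA]) = 5.00 + log(0.3/0.41)
pH = 5.00 + (-0.136) = 4.86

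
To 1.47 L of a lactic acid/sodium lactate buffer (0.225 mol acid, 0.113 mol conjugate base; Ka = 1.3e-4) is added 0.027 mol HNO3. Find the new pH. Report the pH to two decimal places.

pH = 3.42

Added H+ converts CH3CH(OH)COO- to CH3CH(OH)COOH: CH3CH(OH)COOH → 0.252 mol, CH3CH(OH)COO- → 0.086 mol.
pKa = −log(1.3 × 10^-4) = 3.886
Henderson–Hasselbalch with mole ratio 0.086/0.252: pH = 3.886 + (-0.467)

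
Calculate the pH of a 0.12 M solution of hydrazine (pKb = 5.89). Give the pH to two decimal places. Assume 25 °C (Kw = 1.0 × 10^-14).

pH = 10.59

N2H4 + H2O ⇌ N2H5+ + OH-
Kb = 10^(−5.89) = 1.29 × 10^-6
Let x = [OH-] at equilibrium. Kb = x²/(0.12 − x).
Since Kb ≪ C₀, x ≈ √(Kb·C₀) = 3.93 × 10^-4 M.
Check: 0.33% ionized — well under 5%, approximation valid.
pOH = −log(3.93 × 10^-4) = 3.41; pH = 14.00 − 3.41 = 10.59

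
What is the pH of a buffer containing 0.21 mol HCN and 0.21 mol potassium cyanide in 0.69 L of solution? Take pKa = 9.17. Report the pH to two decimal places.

pH = 9.17

Henderson–Hasselbalch: pH = pKa + log([CN-]/[HCN]) = 9.17 + log(0.21/0.21)
pH = 9.17 + (+0.000) = 9.17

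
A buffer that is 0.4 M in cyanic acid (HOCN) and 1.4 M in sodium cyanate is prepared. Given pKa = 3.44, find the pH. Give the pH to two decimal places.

Henderson–Hasselbalch: pH = pKa + log([OCN-]/[HOCN]) = 3.44 + log(1.4/0.4)
pH = 3.44 + (+0.544) = 3.98

pH = 3.98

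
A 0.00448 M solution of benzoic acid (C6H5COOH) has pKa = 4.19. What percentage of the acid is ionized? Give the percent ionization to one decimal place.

C6H5COOH ⇌ C6H5COO- + H+; let x = [H+] at equilibrium.
Ka = 10^(−4.19) = 6.46 × 10^-5
Ka = x²/(C₀ − x); solving the quadratic gives x = 5.07 × 10^-4 M.
% ionization = x/C₀ × 100% = 5.07 × 10^-4/0.00448 × 100% = 11.3%

11.3%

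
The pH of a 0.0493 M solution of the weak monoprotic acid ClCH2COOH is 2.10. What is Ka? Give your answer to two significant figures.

Ka = 1.5 × 10^-3

[H+] = 10^(-2.10) = 7.94 × 10^-3 M
At equilibrium [HA] = 0.0493 − 7.94 × 10^-3 = 4.14 × 10^-2 M
Ka = [H+][A-]/[HA] = (7.94 × 10^-3)² / 4.14 × 10^-2 = 1.5 × 10^-3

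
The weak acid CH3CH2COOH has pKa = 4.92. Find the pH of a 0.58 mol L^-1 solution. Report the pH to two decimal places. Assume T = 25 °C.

CH3CH2COOH ⇌ CH3CH2COO- + H+
Ka = 10^(−4.92) = 1.20 × 10^-5
Ka = [H+]²/(0.58 − [H+]) = 1.20 × 10^-5
Assume [H+] ≪ 0.58: [H+] ≈ √(1.20 × 10^-5 × 0.58) = 2.64 × 10^-3 M
Check: 0.45% ionized — well under 5%, approximation valid.
pH = −log(2.64 × 10^-3) = 2.58

pH = 2.58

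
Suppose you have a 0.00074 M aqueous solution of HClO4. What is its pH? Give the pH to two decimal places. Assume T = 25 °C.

HClO4 is a strong acid and dissociates completely, so [H+] = 0.00074 M.
pH = -log(0.00074) = 3.13

pH = 3.13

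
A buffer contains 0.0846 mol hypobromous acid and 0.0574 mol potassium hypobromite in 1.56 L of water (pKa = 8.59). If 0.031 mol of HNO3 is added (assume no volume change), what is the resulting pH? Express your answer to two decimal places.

pH = 7.95

Added H+ converts OBr- to HOBr: HOBr → 0.116 mol, OBr- → 0.0264 mol.
Henderson–Hasselbalch with mole ratio 0.0264/0.116: pH = 8.59 + (-0.643)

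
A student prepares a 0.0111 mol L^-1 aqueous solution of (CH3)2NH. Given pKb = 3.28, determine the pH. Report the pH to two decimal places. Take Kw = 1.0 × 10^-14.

(CH3)2NH + H2O ⇌ (CH3)2NH2+ + OH-
Kb = 10^(−3.28) = 5.25 × 10^-4
Kb = x²/(0.0111 − x) = 5.25 × 10^-4
The 5% rule fails; solving x² + Kb·x − Kb·C₀ = 0 exactly:
x = [−0.000525 + √(0.000525² + 2.33e-05)]/2 = 2.17 × 10^-3 M
pOH = 2.66, so pH = 14.00 − pOH = 11.34

pH = 11.34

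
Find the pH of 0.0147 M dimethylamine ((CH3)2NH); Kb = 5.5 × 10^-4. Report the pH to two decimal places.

pH = 11.41

(CH3)2NH + H2O ⇌ (CH3)2NH2+ + OH-
Kb = [OH-]²/(0.0147 − [OH-]) = 5.5 × 10^-4
[OH-] is not negligible relative to C₀; solve [OH-]² + 0.00055·[OH-] − 8.08e-06 = 0.
[OH-] = (−Kb + √(Kb² + 4·Kb·C₀))/2 = 2.58 × 10^-3 M
pOH = −log(2.58 × 10^-3) = 2.59; pH = 14.00 − 2.59 = 11.41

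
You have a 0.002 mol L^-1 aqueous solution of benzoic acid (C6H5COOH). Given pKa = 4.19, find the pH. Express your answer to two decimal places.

C6H5COOH ⇌ C6H5COO- + H+
Ka = 10^(−4.19) = 6.46 × 10^-5
Ka = x²/(0.002 − x) = 6.46 × 10^-5
The 5% rule fails; solving x² + Ka·x − Ka·C₀ = 0 exactly:
x = (−Ka + √(Ka² + 4·Ka·C₀))/2 = 3.29 × 10^-4 M
pH = −log[H+] = −log(3.29 × 10^-4) = 3.48

pH = 3.48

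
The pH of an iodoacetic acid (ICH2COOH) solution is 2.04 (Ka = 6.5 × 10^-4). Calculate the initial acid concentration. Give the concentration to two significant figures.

C₀ = 1.4 × 10^-1 M

[H+] = 10^(-2.04) = 9.12 × 10^-3 M = x
Ka = x²/(C₀ − x) ⇒ C₀ = x + x²/Ka
C₀ = 9.12 × 10^-3 + (9.12 × 10^-3)²/(6.5 × 10^-4) = 1.37 × 10^-1 M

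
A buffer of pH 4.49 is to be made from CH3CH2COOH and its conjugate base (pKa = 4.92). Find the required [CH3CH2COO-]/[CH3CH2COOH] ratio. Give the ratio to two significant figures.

ratio = 0.37

pH = pKa + log(r) ⇒ log(r) = 4.49 − 4.92 = -0.43
r = [CH3CH2COO-]/[CH3CH2COOH] = 10^(-0.43) = 0.372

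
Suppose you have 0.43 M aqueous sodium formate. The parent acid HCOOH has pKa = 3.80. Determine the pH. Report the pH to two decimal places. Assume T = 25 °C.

HCOO- is the conjugate base of the weak acid HCOOH.
Ka = 10^(−3.80) = 1.58 × 10^-4
Kb = Kw/Ka = 1.0×10^-14 / 1.58 × 10^-4 = 6.33 × 10^-11
From the ICE table, Kb = [OH-]²/(0.43 − [OH-]) = 6.33 × 10^-11.
Since Kb ≪ C₀, [OH-] ≈ √(Kb·C₀) = 5.22 × 10^-6 M.
Check: 0.0012% ionized — well under 5%, approximation valid.
pOH = 5.28, so pH = 14.00 − pOH = 8.72

pH = 8.72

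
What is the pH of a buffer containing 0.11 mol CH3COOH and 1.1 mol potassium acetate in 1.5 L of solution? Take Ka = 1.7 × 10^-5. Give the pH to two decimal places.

pKa = −log(1.7 × 10^-5) = 4.770
Henderson–Hasselbalch: pH = pKa + log([CH3COO-]/[CH3COOH]) = 4.770 + log(1.1/0.11)
pH = 4.770 + (+1.000) = 5.77

pH = 5.77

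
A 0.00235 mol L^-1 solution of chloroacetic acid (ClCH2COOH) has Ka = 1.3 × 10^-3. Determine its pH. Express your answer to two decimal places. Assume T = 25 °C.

ClCH2COOH ⇌ ClCH2COO- + H+
From the ICE table, Ka = [H+]²/(0.00235 − [H+]) = 1.3 × 10^-3.
Here C₀/Ka ≈ 1.81, so the small-[H+] approximation fails. Use the quadratic:
[H+] = [−0.0013 + √(0.0013² + 1.22e-05)]/2 = 1.21 × 10^-3 M
pH = −log[H+] = −log(1.21 × 10^-3) = 2.92

pH = 2.92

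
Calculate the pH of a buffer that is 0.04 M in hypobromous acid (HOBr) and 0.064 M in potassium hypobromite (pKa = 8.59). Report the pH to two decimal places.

pH = 8.79

pH = pKa + log([A⁻]/[HA]) = 8.59 + log(0.064/0.04)
pH = 8.59 + (+0.204) = 8.79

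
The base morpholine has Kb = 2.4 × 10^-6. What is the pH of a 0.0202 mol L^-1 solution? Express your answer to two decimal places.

C4H8ONH + H2O ⇌ C4H8ONH2+ + OH-
Kb = [OH-]²/(0.0202 − [OH-]) = 2.4 × 10^-6
Since Kb ≪ C₀, [OH-] ≈ √(Kb·C₀) = 2.20 × 10^-4 M.
Check: 1.1% ionized — well under 5%, approximation valid.
pOH = −log(2.20 × 10^-4) = 3.66; pH = 14.00 − 3.66 = 10.34

pH = 10.34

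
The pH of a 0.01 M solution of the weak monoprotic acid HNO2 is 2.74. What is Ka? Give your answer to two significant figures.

[H+] = 10^(-2.74) = 1.82 × 10^-3 M
At equilibrium [HA] = 0.01 − 1.82 × 10^-3 = 8.18 × 10^-3 M
Ka = [H+][A-]/[HA] = (1.82 × 10^-3)² / 8.18 × 10^-3 = 4.0 × 10^-4

Ka = 4.0 × 10^-4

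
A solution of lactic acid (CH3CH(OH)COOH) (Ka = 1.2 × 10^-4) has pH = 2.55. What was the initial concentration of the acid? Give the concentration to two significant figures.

[H+] = 10^(-2.55) = 2.82 × 10^-3 M = x
Ka = x²/(C₀ − x) ⇒ C₀ = x + x²/Ka
C₀ = 2.82 × 10^-3 + (2.82 × 10^-3)²/(1.2 × 10^-4) = 6.91 × 10^-2 M

C₀ = 6.9 × 10^-2 M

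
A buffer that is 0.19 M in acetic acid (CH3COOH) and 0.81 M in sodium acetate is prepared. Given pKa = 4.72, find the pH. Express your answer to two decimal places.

pH = 5.35

Henderson–Hasselbalch: pH = pKa + log([CH3COO-]/[CH3COOH]) = 4.72 + log(0.81/0.19)
pH = 4.72 + (+0.630) = 5.35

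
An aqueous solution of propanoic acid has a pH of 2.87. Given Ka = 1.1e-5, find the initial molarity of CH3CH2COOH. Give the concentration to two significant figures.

C₀ = 1.7 × 10^-1 M

[H+] = 10^(-2.87) = 1.35 × 10^-3 M = x
Ka = x²/(C₀ − x) ⇒ C₀ = x + x²/Ka
C₀ = 1.35 × 10^-3 + (1.35 × 10^-3)²/(1.1 × 10^-5) = 1.67 × 10^-1 M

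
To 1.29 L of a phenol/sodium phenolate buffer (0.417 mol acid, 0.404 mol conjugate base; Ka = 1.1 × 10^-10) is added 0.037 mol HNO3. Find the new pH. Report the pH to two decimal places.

Added H+ converts C6H5O- to C6H5OH: C6H5OH → 0.454 mol, C6H5O- → 0.367 mol.
pKa = −log(1.1 × 10^-10) = 9.959
pH = pKa + log(n_C6H5O-/n_C6H5OH) = 9.959 + log(0.367/0.454) = 9.959 + (-0.092)

pH = 9.87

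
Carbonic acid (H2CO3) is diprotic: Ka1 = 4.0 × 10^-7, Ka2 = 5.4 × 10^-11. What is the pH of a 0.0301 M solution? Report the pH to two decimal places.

Since Ka1 ≫ Ka2, the first ionization dominates [H+].
Ka1 = x²/(0.0301 − x) = 4.0 × 10^-7
x ≈ √(4.0 × 10^-7 × 0.0301) = 1.10 × 10^-4 M
pH = −log(1.10 × 10^-4) = 3.96

pH = 3.96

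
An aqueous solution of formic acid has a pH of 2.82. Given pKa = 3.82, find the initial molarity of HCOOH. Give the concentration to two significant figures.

[H+] = 10^(-2.82) = 1.51 × 10^-3 M = x
Ka = 10^(−3.82) = 1.51 × 10^-4
Ka = x²/(C₀ − x) ⇒ C₀ = x + x²/Ka
C₀ = 1.51 × 10^-3 + (1.51 × 10^-3)²/(1.51 × 10^-4) = 1.66 × 10^-2 M

C₀ = 1.7 × 10^-2 M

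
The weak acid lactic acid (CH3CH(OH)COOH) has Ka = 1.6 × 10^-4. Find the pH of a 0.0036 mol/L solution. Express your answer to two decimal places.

pH = 3.17

CH3CH(OH)COOH ⇌ CH3CH(OH)COO- + H+
Ka = [H+]²/(0.0036 − [H+]) = 1.6 × 10^-4
[H+] is not negligible relative to C₀; solve [H+]² + 0.00016·[H+] − 5.76e-07 = 0.
[H+] = (−Ka + √(Ka² + 4·Ka·C₀))/2 = 6.83 × 10^-4 M
pH = −log(6.83 × 10^-4) = 3.17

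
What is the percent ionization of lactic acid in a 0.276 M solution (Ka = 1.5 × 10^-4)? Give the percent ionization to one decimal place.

2.3%

CH3CH(OH)COOH ⇌ CH3CH(OH)COO- + H+; let x = [H+] at equilibrium.
x ≈ √(Ka·C₀) = √(1.5 × 10^-4 × 0.276) = 6.43 × 10^-3 M
Fraction ionized = 6.43 × 10^-3 / 0.276 = 0.0233 → 2.3%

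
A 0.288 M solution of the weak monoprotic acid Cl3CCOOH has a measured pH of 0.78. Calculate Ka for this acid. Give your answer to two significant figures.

[H+] = 10^(-0.78) = 1.66 × 10^-1 M
At equilibrium [HA] = 0.288 − 1.66 × 10^-1 = 1.22 × 10^-1 M
Ka = [H+][A-]/[HA] = (1.66 × 10^-1)² / 1.22 × 10^-1 = 2.3 × 10^-1

Ka = 2.3 × 10^-1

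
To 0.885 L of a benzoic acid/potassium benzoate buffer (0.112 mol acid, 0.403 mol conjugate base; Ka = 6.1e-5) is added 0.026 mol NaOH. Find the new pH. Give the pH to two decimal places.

After neutralization: n(C6H5COOH) = 0.086 mol, n(C6H5COO-) = 0.429 mol.
pKa = −log(6.1 × 10^-5) = 4.215
pH = pKa + log(n_C6H5COO-/n_C6H5COOH) = 4.215 + log(0.429/0.086) = 4.215 + (+0.698)

pH = 4.91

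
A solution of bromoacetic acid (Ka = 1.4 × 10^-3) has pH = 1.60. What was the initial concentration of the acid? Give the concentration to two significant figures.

[H+] = 10^(-1.60) = 2.51 × 10^-2 M = x
Ka = x²/(C₀ − x) ⇒ C₀ = x + x²/Ka
C₀ = 2.51 × 10^-2 + (2.51 × 10^-2)²/(1.4 × 10^-3) = 4.75 × 10^-1 M

C₀ = 4.8 × 10^-1 M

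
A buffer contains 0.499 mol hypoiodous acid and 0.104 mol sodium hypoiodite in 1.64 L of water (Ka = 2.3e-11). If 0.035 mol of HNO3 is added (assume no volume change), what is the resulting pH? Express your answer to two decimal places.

pH = 9.75

After neutralization: n(HOI) = 0.534 mol, n(OI-) = 0.069 mol.
pKa = −log(2.3 × 10^-11) = 10.638
pH = pKa + log([A⁻]/[HA]) = 10.638 + log(0.069/0.534) = 10.638 -0.889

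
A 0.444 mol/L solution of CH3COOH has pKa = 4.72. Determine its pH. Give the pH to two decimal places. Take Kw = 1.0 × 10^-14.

CH3COOH ⇌ CH3COO- + H+
Ka = 10^(−4.72) = 1.91 × 10^-5
From the ICE table, Ka = [H+]²/(0.444 − [H+]) = 1.91 × 10^-5.
Since Ka ≪ C₀, [H+] ≈ √(Ka·C₀) = 2.91 × 10^-3 M.
([H+]/C₀ = 0.66% < 5%, so the approximation holds.)
pH = −log[H+] = −log(2.91 × 10^-3) = 2.54

pH = 2.54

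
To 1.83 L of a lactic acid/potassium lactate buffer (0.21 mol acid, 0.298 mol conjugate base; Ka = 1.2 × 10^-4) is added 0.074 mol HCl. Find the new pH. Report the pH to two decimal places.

pH = 3.82

After neutralization: n(CH3CH(OH)COOH) = 0.284 mol, n(CH3CH(OH)COO-) = 0.224 mol.
pKa = −log(1.2 × 10^-4) = 3.921
pH = pKa + log(n_CH3CH(OH)COO-/n_CH3CH(OH)COOH) = 3.921 + log(0.224/0.284) = 3.921 + (-0.103)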